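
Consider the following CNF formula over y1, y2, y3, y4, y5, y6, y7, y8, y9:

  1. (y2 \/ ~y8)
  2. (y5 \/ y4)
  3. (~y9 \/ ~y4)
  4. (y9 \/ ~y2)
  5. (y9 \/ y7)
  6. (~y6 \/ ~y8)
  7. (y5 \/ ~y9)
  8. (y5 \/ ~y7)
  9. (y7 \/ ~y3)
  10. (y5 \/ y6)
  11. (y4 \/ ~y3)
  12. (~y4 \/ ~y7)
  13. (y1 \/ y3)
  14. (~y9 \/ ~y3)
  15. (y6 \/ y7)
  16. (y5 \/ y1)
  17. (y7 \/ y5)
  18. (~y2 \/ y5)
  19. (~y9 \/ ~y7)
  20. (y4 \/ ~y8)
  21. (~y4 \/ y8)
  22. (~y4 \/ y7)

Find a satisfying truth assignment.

y1=1, y2=0, y3=0, y4=0, y5=1, y6=1, y7=1, y8=0, y9=0

y1 occurs only positively in the remaining clauses — set y1 = True.
y5 occurs only positively in the remaining clauses — set y5 = True.
Try y2 = False.
  then y8 is forced to False.
  then y4 is forced to False.
  then y3 is forced to False.
Branch on y6: take y6 = True.
Try y7 = True.
  then y9 is forced to False.
Every clause has at least one true literal under this assignment.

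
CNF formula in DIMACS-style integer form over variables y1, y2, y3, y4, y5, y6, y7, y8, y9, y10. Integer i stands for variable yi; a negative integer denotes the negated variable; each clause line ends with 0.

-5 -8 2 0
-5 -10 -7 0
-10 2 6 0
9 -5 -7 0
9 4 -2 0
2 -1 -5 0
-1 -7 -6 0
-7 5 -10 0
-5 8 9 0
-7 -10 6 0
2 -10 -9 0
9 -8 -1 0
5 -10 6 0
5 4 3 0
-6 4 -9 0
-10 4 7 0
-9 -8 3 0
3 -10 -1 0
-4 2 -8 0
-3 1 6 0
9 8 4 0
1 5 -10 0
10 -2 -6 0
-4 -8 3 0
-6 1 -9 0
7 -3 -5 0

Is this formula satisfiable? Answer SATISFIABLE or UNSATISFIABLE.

SATISFIABLE

Try y1 = False.
Set y2 = True and propagate.
Set y3 = False and propagate.
For the remaining variables, y4 = True, y5 = False, y6 = False, y7 = True, y8 = False, y9 = True, y10 = False works.
Every clause has at least one true literal under this assignment.
So y1 = False, y2 = True, y3 = False, y4 = True, y5 = False, y6 = False, y7 = True, y8 = False, y9 = True, y10 = False is a satisfying assignment.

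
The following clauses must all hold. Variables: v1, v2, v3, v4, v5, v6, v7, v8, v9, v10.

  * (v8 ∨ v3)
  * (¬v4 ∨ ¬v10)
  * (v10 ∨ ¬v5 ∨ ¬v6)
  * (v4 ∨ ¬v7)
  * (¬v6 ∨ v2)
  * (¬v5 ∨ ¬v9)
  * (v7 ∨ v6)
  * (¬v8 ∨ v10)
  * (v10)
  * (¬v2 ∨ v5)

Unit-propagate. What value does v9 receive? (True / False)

False

Unit clause (v10) sets v10 = True.
(¬v4 ∨ ¬v10): since v10 = True, the clause reduces to (¬v4). v4 = False.
(¬v7 ∨ v4) with v4 = False leaves only ¬v7, so v7 = False.
From (v6 ∨ v7) and v7 = False: v6 = True.
From (v2 ∨ ¬v6) and v6 = True: v2 = True.
(¬v2 ∨ v5) with v2 = True leaves only v5, so v5 = True.
(¬v5 ∨ ¬v9) with v5 = True leaves only ¬v9, so v9 = False.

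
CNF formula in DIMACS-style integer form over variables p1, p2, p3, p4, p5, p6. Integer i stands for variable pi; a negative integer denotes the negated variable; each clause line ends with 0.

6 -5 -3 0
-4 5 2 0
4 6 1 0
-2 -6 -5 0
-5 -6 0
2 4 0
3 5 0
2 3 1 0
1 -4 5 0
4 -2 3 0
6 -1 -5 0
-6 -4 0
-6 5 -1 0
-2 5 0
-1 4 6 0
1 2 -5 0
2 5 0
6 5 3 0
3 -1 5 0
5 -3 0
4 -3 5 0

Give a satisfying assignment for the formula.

Try p1 = False.
The remaining clauses are satisfied by p2 = True, p3 = False, p4 = True, p5 = True, p6 = False.

p1 = 0, p2 = 1, p3 = 0, p4 = 1, p5 = 1, p6 = 0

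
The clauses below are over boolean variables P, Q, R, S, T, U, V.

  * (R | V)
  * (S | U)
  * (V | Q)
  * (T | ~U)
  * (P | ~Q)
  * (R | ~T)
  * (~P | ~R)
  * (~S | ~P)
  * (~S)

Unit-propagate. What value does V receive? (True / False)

True

(~S) is a unit clause: S = False.
From (S | U) and S = False: U = True.
In (~U | T), ~U is now false; T must hold, so T = True.
(~T | R) with T = True leaves only R, so R = True.
From (~P | ~R) and R = True: P = False.
From (~Q | P) and P = False: Q = False.
(Q | V) with Q = False leaves only V, so V = True.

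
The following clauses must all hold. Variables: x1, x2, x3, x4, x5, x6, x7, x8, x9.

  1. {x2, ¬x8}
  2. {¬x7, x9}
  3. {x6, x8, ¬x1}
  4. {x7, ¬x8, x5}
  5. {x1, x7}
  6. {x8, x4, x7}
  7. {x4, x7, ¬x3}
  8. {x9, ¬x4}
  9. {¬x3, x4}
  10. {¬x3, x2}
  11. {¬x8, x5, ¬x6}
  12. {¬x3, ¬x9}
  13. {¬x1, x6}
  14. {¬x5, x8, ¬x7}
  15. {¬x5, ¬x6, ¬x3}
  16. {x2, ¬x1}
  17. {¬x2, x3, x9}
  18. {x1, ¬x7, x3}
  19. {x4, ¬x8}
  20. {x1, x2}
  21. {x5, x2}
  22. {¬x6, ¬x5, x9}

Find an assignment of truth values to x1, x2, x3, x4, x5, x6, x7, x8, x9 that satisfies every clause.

Set x1 = True and propagate.
  then x6 is forced to True.
  then x2 is forced to True.
Branch on x3: take x3 = False.
  then x9 is forced to True.
Branch on x4: take x4 = True.
For the remaining variables, x5 = True, x7 = False, x8 = True works.
Every clause has at least one true literal under this assignment.

x1=True, x2=True, x3=False, x4=True, x5=True, x6=True, x7=False, x8=True, x9=True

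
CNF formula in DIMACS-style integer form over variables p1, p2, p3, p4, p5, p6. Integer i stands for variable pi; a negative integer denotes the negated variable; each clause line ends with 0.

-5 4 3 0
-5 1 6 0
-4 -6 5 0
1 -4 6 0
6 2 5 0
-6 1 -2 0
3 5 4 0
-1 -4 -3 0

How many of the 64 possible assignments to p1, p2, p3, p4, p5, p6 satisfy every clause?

Case analysis on p4 and p5:
  p4=T, p5=T: 6 of the 16 assignments to (p1,p2,p3,p6) work.
  p4=T, p5=F: remaining (p1,p2,p3,p6) ∈ {(T,T,F,F)} — 1.
  p4=F, p5=T: 5 of the 16 assignments to (p1,p2,p3,p6) work.
  p4=F, p5=F: 5 of the 16 assignments to (p1,p2,p3,p6) work.
Total: 6 + 1 + 5 + 5 = 17.

17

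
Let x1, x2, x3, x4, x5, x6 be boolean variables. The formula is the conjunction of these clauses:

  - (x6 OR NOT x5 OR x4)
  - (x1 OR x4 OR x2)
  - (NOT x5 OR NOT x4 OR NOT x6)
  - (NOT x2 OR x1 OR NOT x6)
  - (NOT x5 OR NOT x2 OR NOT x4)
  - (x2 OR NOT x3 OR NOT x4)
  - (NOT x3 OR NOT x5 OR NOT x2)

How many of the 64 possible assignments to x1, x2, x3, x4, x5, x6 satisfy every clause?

Case analysis on x2 and x4:
  x2=1, x4=1: x3 free; 3 ways for (x1,x5,x6) × 2^1 = 6.
  x2=1, x4=0: 7 of the 16 assignments to (x1,x3,x5,x6) work.
  x2=0, x4=1: x1 free; 3 ways for (x3,x5,x6) × 2^1 = 6.
  x2=0, x4=0: x3 free; 3 ways for (x1,x5,x6) × 2^1 = 6.
Total: 6 + 7 + 6 + 6 = 25.

25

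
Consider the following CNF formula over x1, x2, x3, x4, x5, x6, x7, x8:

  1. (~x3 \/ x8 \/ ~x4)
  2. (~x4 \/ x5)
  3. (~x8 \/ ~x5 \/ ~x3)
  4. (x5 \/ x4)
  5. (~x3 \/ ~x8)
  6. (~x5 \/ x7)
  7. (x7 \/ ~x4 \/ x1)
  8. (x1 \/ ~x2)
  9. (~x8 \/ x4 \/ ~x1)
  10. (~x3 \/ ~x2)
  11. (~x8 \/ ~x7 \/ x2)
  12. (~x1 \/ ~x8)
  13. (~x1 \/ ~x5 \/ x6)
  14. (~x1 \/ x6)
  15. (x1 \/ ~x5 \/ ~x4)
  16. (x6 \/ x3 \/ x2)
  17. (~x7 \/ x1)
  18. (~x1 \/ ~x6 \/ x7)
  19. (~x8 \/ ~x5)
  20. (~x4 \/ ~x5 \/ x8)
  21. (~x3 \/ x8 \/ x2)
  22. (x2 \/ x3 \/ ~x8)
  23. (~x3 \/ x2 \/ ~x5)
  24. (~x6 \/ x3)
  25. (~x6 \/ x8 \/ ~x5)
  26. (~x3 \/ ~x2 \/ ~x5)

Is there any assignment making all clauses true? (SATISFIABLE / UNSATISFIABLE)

x5 = True:
  propagation gives x7=True, x1=True, x8=False, x6=True; an empty clause results — contradiction.
x5 = False:
  propagation gives x4=False; an empty clause results — contradiction.
Every branch closes, so no satisfying assignment exists.

UNSATISFIABLE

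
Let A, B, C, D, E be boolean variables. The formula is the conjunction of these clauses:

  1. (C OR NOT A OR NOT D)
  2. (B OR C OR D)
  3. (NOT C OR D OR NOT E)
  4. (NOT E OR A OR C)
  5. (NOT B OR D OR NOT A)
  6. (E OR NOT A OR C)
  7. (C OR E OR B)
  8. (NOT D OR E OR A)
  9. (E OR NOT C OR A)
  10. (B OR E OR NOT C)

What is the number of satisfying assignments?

6

Satisfying assignments:
  A=0 B=0 C=1 D=1 E=1
  A=0 B=1 C=0 D=0 E=0
  A=0 B=1 C=1 D=1 E=1
  A=1 B=0 C=1 D=1 E=1
  A=1 B=1 C=1 D=1 E=0
  A=1 B=1 C=1 D=1 E=1
That's 6 in total.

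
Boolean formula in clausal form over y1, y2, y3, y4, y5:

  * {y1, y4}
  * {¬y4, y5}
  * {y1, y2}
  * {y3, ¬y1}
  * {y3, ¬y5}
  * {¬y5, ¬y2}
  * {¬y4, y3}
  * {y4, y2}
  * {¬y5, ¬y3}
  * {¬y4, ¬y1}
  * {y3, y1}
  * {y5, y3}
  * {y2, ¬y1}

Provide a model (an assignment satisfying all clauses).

y1=T  y2=T  y3=T  y4=F  y5=F

Check each clause:
  1. {y4, y1} — y1 is true.
  2. {¬y4, y5} — ¬y4 is true.
  3. {y1, y2} — y1 is true.
  4. {¬y1, y3} — y3 is true.
  5. {y3, ¬y5} — y3 is true.
  6. {¬y2, ¬y5} — ¬y5 is true.
  7. {y3, ¬y4} — y3 is true.
  8. {y2, y4} — y2 is true.
  9. {¬y3, ¬y5} — ¬y5 is true.
  10. {¬y1, ¬y4} — ¬y4 is true.
  11. {y3, y1} — y1 is true.
  12. {y5, y3} — y3 is true.
  13. {y2, ¬y1} — y2 is true.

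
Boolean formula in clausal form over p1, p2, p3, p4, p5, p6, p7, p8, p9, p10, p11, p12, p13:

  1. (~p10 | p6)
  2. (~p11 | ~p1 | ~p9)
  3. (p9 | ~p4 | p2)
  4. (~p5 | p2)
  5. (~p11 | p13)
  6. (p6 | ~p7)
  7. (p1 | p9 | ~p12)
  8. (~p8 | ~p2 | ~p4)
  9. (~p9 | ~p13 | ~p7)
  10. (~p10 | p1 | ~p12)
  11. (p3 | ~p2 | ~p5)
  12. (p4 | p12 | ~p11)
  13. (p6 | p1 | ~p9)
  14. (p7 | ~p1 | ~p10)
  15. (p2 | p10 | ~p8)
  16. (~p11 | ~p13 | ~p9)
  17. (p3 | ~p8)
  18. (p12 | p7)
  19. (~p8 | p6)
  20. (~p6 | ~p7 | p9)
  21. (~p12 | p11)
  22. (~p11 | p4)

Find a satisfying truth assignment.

p1=True, p2=True, p3=True, p4=True, p5=False, p6=True, p7=True, p8=False, p9=True, p10=False, p11=False, p12=False, p13=False

Check each clause:
  1. (~p10 | p6) — p6 is true.
  2. (~p9 | ~p11 | ~p1) — ~p11 is true.
  3. (p2 | ~p4 | p9) — p9 is true.
  4. (~p5 | p2) — p2 is true.
  5. (p13 | ~p11) — ~p11 is true.
  6. (~p7 | p6) — p6 is true.
  7. (p1 | p9 | ~p12) — p1 is true.
  8. (~p2 | ~p8 | ~p4) — ~p8 is true.
  9. (~p13 | ~p7 | ~p9) — ~p13 is true.
  10. (~p10 | ~p12 | p1) — p1 is true.
  11. (~p2 | p3 | ~p5) — p3 is true.
  12. (p4 | ~p11 | p12) — p4 is true.
  13. (p6 | ~p9 | p1) — p1 is true.
  14. (p7 | ~p10 | ~p1) — ~p10 is true.
  15. (p10 | ~p8 | p2) — ~p8 is true.
  16. (~p9 | ~p11 | ~p13) — ~p13 is true.
  17. (~p8 | p3) — ~p8 is true.
  18. (p12 | p7) — p7 is true.
  19. (~p8 | p6) — ~p8 is true.
  20. (~p6 | p9 | ~p7) — p9 is true.
  21. (p11 | ~p12) — ~p12 is true.
  22. (p4 | ~p11) — p4 is true.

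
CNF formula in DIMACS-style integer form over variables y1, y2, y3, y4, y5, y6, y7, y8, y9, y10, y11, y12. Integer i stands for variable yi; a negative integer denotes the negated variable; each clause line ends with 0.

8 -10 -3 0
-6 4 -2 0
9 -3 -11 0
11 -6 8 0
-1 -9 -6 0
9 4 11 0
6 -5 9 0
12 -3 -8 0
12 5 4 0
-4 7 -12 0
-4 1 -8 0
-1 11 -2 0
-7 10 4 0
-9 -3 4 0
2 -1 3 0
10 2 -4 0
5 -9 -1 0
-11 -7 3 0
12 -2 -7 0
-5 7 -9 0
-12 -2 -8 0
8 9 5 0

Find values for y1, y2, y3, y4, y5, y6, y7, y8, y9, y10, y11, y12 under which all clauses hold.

y1 = F, y2 = F, y3 = F, y4 = F, y5 = T, y6 = F, y7 = T, y8 = T, y9 = T, y10 = T, y11 = F, y12 = F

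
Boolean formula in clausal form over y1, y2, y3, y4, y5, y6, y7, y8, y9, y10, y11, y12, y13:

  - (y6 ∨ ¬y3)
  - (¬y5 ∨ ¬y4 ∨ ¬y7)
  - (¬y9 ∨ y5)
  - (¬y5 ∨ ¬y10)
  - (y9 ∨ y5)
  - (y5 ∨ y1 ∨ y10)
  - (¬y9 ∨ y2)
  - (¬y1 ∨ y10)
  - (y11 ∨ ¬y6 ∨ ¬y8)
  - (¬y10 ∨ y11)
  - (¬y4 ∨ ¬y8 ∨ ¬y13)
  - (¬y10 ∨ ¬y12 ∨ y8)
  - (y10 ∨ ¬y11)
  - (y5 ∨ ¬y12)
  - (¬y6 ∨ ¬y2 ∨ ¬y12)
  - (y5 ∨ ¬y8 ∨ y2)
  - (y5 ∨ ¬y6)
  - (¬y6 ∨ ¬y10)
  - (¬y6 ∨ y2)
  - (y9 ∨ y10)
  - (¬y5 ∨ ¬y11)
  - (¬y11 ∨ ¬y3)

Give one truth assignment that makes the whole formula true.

y4 occurs only negated in the remaining clauses — set y4 = False.
y12 occurs only negated in the remaining clauses — set y12 = False.
Branch on y1: take y1 = False.
The remaining clauses are satisfied by y2 = True, y3 = True, y5 = True, y6 = True, y7 = True, y8 = False, y9 = True, y10 = False, y11 = False, y13 = True.

y1=0, y2=1, y3=1, y4=0, y5=1, y6=1, y7=1, y8=0, y9=1, y10=0, y11=0, y12=0, y13=1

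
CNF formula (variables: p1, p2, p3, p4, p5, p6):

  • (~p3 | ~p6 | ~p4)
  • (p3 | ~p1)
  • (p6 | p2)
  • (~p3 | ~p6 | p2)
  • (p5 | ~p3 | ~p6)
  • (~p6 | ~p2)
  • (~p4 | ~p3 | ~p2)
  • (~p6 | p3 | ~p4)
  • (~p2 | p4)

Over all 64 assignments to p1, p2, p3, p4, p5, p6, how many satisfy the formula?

Satisfying assignments:
  p1=0 p2=0 p3=0 p4=0 p5=0 p6=1
  p1=0 p2=0 p3=0 p4=0 p5=1 p6=1
  p1=0 p2=1 p3=0 p4=1 p5=0 p6=0
  p1=0 p2=1 p3=0 p4=1 p5=1 p6=0
That's 4 in total.

4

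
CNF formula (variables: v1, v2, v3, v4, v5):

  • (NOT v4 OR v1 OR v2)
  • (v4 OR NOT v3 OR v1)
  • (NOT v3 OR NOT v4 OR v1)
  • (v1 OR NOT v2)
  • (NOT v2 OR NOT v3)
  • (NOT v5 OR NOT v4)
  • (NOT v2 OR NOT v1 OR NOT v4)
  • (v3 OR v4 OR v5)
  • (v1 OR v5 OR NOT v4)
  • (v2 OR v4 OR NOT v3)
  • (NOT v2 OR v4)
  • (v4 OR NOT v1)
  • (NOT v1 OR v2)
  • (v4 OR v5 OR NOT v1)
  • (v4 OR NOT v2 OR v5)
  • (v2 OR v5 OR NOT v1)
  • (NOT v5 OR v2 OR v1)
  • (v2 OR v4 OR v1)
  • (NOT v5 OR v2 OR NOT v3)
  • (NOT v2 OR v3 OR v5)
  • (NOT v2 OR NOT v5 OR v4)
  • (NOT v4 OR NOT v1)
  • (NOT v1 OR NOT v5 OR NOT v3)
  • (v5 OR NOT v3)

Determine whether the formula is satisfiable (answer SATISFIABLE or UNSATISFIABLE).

v4 = True:
  propagation gives v5=False, v1=True; an empty clause results — contradiction.
v4 = False:
  propagation gives v2=False, v3=False, v5=True, v1=False; an empty clause results — contradiction.
Every branch closes, so no satisfying assignment exists.

UNSATISFIABLE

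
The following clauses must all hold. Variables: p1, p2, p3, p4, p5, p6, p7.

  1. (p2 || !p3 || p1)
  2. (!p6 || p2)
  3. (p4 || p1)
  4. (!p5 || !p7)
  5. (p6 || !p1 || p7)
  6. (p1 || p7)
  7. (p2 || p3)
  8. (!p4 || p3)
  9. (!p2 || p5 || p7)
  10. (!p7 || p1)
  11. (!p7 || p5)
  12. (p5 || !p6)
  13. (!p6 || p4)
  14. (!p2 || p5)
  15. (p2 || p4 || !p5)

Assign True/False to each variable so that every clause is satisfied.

Branch on p1: take p1 = True.
Try p2 = True.
  then p5 is forced to True.
  then p7 is forced to False.
  then p6 is forced to True.
  then p4 is forced to True.
  then p3 is forced to True.

p1=1  p2=1  p3=1  p4=1  p5=1  p6=1  p7=0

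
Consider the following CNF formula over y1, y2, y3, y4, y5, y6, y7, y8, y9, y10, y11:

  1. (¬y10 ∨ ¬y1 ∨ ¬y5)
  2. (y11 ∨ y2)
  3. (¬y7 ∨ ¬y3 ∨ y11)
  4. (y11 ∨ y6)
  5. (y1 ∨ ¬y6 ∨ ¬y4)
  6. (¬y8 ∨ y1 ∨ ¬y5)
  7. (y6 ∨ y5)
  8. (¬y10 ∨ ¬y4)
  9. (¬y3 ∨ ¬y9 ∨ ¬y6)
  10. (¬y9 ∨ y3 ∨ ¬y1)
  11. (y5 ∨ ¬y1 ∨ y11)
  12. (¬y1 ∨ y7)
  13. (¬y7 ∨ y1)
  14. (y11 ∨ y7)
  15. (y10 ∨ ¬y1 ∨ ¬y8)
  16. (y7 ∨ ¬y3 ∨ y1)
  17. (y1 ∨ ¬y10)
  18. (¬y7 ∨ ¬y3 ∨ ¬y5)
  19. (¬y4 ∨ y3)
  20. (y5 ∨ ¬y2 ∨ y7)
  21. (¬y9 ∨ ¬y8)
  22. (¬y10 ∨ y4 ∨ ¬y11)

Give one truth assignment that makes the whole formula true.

y1=True  y2=True  y3=True  y4=True  y5=False  y6=True  y7=True  y8=False  y9=False  y10=False  y11=True

Check each clause:
  1. (¬y1 ∨ ¬y10 ∨ ¬y5) — ¬y5 is true.
  2. (y11 ∨ y2) — y2 is true.
  3. (y11 ∨ ¬y7 ∨ ¬y3) — y11 is true.
  4. (y11 ∨ y6) — y11 is true.
  5. (¬y4 ∨ ¬y6 ∨ y1) — y1 is true.
  6. (¬y5 ∨ ¬y8 ∨ y1) — ¬y8 is true.
  7. (y5 ∨ y6) — y6 is true.
  8. (¬y4 ∨ ¬y10) — ¬y10 is true.
  9. (¬y9 ∨ ¬y3 ∨ ¬y6) — ¬y9 is true.
  10. (y3 ∨ ¬y9 ∨ ¬y1) — y3 is true.
  11. (y11 ∨ y5 ∨ ¬y1) — y11 is true.
  12. (¬y1 ∨ y7) — y7 is true.
  13. (y1 ∨ ¬y7) — y1 is true.
  14. (y11 ∨ y7) — y11 is true.
  15. (¬y8 ∨ ¬y1 ∨ y10) — ¬y8 is true.
  16. (¬y3 ∨ y7 ∨ y1) — y1 is true.
  17. (y1 ∨ ¬y10) — y1 is true.
  18. (¬y3 ∨ ¬y7 ∨ ¬y5) — ¬y5 is true.
  19. (¬y4 ∨ y3) — y3 is true.
  20. (y7 ∨ ¬y2 ∨ y5) — y7 is true.
  21. (¬y8 ∨ ¬y9) — ¬y8 is true.
  22. (y4 ∨ ¬y11 ∨ ¬y10) — y4 is true.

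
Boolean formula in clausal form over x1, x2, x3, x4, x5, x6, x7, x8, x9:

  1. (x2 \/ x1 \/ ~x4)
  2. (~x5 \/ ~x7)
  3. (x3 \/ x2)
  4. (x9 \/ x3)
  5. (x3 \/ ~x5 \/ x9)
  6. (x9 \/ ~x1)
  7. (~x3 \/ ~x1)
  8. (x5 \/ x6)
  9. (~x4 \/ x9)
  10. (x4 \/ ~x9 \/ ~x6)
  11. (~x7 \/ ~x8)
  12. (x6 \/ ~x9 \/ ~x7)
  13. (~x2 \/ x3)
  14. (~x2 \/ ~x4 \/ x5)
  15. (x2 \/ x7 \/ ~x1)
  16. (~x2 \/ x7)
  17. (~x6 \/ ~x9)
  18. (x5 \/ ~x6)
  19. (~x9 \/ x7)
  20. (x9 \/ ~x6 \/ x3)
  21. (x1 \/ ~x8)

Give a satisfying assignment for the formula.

x1=0  x2=0  x3=1  x4=0  x5=1  x6=0  x7=0  x8=0  x9=0

Check each clause:
  1. (~x4 \/ x2 \/ x1) — ~x4 is true.
  2. (~x7 \/ ~x5) — ~x7 is true.
  3. (x2 \/ x3) — x3 is true.
  4. (x3 \/ x9) — x3 is true.
  5. (x9 \/ x3 \/ ~x5) — x3 is true.
  6. (x9 \/ ~x1) — ~x1 is true.
  7. (~x3 \/ ~x1) — ~x1 is true.
  8. (x6 \/ x5) — x5 is true.
  9. (x9 \/ ~x4) — ~x4 is true.
  10. (~x6 \/ ~x9 \/ x4) — ~x6 is true.
  11. (~x8 \/ ~x7) — ~x8 is true.
  12. (~x7 \/ x6 \/ ~x9) — ~x7 is true.
  13. (x3 \/ ~x2) — x3 is true.
  14. (x5 \/ ~x4 \/ ~x2) — ~x4 is true.
  15. (x7 \/ x2 \/ ~x1) — ~x1 is true.
  16. (x7 \/ ~x2) — ~x2 is true.
  17. (~x6 \/ ~x9) — ~x6 is true.
  18. (~x6 \/ x5) — ~x6 is true.
  19. (x7 \/ ~x9) — ~x9 is true.
  20. (x9 \/ ~x6 \/ x3) — ~x6 is true.
  21. (x1 \/ ~x8) — ~x8 is true.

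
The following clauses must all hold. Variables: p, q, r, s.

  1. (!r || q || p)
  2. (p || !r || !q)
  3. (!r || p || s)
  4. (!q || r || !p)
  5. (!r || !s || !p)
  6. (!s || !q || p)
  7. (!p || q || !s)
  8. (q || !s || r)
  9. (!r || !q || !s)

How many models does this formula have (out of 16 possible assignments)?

5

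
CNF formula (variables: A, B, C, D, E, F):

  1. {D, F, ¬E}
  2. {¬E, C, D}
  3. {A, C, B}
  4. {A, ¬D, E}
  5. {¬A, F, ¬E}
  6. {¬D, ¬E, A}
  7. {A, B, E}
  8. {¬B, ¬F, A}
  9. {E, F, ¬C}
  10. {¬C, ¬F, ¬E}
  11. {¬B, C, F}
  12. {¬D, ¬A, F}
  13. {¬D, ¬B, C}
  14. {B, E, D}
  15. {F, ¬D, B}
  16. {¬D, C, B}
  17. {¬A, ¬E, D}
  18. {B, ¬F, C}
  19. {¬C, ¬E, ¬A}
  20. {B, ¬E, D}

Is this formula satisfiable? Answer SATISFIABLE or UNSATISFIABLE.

Try A = True.
Set B = True and propagate.
For the remaining variables, C = True, D = True, E = False, F = True works.
So A=T, B=T, C=T, D=T, E=F, F=T is a satisfying assignment.

SATISFIABLE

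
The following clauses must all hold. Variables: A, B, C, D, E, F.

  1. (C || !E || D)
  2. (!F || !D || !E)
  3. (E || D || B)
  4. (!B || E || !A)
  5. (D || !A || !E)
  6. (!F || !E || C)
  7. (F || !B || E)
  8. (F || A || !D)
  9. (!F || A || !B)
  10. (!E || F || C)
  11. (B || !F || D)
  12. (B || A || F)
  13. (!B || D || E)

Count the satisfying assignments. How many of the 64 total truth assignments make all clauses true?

Split on E, then F.
  E=T, F=T: a clause becomes empty — 0.
  E=T, F=F: remaining (A,B,C,D) ∈ {(F,T,T,F); (T,F,T,T); (T,T,T,T)} — 3.
  E=F, F=T: remaining (A,B,C,D) ∈ {(F,F,F,T); (F,F,T,T); (T,F,F,T); (T,F,T,T)} — 4.
  E=F, F=F: remaining (A,B,C,D) ∈ {(T,F,F,T); (T,F,T,T)} — 2.
Total: 0 + 3 + 4 + 2 = 9.

9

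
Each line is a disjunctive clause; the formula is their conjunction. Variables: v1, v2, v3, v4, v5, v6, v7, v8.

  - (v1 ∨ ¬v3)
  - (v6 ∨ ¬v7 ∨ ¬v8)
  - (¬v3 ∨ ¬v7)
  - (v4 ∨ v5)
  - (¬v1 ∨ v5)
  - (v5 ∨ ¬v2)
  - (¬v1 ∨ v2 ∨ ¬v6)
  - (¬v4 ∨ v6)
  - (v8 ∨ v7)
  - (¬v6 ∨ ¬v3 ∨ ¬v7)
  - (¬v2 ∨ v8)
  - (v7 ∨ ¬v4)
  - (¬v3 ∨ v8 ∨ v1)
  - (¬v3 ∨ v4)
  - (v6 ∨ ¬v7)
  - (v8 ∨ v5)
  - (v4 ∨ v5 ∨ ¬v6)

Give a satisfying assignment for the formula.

v1=1, v2=1, v3=0, v4=1, v5=1, v6=1, v7=1, v8=1

Check each clause:
  1. (v1 ∨ ¬v3) — v1 is true.
  2. (¬v8 ∨ ¬v7 ∨ v6) — v6 is true.
  3. (¬v3 ∨ ¬v7) — ¬v3 is true.
  4. (v5 ∨ v4) — v4 is true.
  5. (¬v1 ∨ v5) — v5 is true.
  6. (v5 ∨ ¬v2) — v5 is true.
  7. (v2 ∨ ¬v1 ∨ ¬v6) — v2 is true.
  8. (¬v4 ∨ v6) — v6 is true.
  9. (v7 ∨ v8) — v8 is true.
  10. (¬v6 ∨ ¬v3 ∨ ¬v7) — ¬v3 is true.
  11. (¬v2 ∨ v8) — v8 is true.
  12. (v7 ∨ ¬v4) — v7 is true.
  13. (v1 ∨ ¬v3 ∨ v8) — v8 is true.
  14. (v4 ∨ ¬v3) — v4 is true.
  15. (¬v7 ∨ v6) — v6 is true.
  16. (v5 ∨ v8) — v8 is true.
  17. (v4 ∨ ¬v6 ∨ v5) — v4 is true.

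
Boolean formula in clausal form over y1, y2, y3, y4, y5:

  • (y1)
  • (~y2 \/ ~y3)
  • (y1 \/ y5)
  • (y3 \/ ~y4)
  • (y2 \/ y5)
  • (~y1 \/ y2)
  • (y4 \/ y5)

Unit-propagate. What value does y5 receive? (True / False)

(y1) stands alone — y1 = True.
In (y2 \/ ~y1), ~y1 is now false; y2 must hold, so y2 = True.
(~y2 \/ ~y3): since y2 = True, the clause reduces to (~y3). y3 = False.
From (y3 \/ ~y4) and y3 = False: y4 = False.
In (y4 \/ y5), y4 is now false; y5 must hold, so y5 = True.

True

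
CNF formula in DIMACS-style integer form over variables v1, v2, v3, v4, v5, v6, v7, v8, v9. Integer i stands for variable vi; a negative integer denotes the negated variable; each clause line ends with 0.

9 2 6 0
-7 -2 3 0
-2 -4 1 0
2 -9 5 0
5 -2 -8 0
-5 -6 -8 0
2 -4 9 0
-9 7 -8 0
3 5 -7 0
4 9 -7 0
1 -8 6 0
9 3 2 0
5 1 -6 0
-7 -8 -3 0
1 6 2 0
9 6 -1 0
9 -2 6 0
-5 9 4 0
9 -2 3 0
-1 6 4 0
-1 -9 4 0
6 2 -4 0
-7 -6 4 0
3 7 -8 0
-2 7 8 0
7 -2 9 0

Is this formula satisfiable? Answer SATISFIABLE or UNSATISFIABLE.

Branch on v1: take v1 = False.
Branch on v2: take v2 = False.
  then v6 is forced to True.
  then v5 is forced to True.
  then v8 is forced to False.
The remaining clauses are satisfied by v3 = False, v4 = True, v7 = True, v9 = True.
So v1=False, v2=False, v3=False, v4=True, v5=True, v6=True, v7=True, v8=False, v9=True is a satisfying assignment.

SATISFIABLE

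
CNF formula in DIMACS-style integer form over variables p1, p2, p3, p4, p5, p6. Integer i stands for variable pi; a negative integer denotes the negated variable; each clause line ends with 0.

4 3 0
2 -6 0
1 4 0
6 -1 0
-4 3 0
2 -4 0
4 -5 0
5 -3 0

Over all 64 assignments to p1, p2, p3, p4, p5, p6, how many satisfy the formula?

The models are:
  p1=F p2=T p3=T p4=T p5=T p6=F
  p1=F p2=T p3=T p4=T p5=T p6=T
  p1=T p2=T p3=T p4=T p5=T p6=T
That's 3 in total.

3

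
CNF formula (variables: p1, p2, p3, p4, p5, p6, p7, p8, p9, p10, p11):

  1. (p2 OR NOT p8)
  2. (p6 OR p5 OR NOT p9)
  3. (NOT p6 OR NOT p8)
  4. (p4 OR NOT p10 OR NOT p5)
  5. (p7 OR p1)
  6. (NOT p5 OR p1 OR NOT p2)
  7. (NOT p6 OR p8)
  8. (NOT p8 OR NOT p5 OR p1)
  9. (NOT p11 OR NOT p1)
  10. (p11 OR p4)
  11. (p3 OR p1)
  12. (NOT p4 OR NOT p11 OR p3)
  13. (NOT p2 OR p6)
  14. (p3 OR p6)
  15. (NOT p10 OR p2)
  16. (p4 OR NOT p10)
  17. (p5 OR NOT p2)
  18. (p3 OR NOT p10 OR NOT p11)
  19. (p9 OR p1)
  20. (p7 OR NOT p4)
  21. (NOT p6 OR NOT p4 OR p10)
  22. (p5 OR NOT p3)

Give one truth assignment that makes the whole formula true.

p1 = F, p2 = F, p3 = T, p4 = T, p5 = T, p6 = F, p7 = T, p8 = F, p9 = T, p10 = F, p11 = F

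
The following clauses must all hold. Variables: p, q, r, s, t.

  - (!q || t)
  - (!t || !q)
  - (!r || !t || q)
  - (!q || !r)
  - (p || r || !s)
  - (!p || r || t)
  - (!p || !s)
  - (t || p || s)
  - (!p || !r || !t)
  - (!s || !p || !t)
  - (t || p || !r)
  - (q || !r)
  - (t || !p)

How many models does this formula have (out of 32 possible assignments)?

2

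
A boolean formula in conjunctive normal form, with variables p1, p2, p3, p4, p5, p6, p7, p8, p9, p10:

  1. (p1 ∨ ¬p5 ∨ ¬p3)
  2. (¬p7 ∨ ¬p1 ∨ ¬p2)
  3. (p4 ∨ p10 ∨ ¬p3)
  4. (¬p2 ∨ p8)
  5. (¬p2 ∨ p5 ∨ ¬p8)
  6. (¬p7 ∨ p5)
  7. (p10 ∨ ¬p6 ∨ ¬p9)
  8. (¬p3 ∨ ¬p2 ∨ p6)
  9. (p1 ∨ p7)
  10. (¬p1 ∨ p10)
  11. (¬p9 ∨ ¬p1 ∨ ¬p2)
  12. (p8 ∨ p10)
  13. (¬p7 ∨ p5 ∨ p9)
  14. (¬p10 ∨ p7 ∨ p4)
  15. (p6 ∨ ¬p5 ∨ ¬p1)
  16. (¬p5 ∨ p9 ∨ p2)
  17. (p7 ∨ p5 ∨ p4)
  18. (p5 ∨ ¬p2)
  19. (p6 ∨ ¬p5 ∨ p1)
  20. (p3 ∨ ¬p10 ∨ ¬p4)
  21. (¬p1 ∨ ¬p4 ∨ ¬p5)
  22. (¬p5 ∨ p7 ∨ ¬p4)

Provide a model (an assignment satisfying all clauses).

p1=T, p2=F, p3=T, p4=T, p5=F, p6=F, p7=F, p8=T, p9=F, p10=T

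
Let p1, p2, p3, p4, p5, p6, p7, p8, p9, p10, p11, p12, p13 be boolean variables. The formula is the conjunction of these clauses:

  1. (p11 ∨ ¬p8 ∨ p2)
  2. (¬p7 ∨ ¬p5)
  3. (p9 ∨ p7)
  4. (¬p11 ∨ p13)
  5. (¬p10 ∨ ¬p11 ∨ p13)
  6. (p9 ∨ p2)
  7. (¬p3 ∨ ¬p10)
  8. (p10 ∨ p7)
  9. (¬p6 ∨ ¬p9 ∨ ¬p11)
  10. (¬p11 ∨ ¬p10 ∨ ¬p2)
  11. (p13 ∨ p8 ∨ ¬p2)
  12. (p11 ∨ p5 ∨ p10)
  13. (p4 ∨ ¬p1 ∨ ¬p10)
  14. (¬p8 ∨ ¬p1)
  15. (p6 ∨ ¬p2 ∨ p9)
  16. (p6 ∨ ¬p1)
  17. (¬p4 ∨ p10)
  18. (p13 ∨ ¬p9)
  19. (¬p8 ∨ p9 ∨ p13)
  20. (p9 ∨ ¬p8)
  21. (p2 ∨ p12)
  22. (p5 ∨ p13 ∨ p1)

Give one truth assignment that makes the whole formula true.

Pure literal: p3 appears only negated; assign p3 = False.
p12 occurs only positively in the remaining clauses — set p12 = True.
Set p1 = False and propagate.
Branch on p2: take p2 = False.
  then p9 is forced to True.
  then p13 is forced to True.
The remaining clauses are satisfied by p4 = True, p5 = True, p6 = False, p7 = False, p8 = True, p10 = True, p11 = True.
Check each clause:
  1. (¬p8 ∨ p2 ∨ p11) — p11 is true.
  2. (¬p5 ∨ ¬p7) — ¬p7 is true.
  3. (p7 ∨ p9) — p9 is true.
  4. (p13 ∨ ¬p11) — p13 is true.
  5. (¬p10 ∨ p13 ∨ ¬p11) — p13 is true.
  6. (p9 ∨ p2) — p9 is true.
  7. (¬p10 ∨ ¬p3) — ¬p3 is true.
  8. (p10 ∨ p7) — p10 is true.
  9. (¬p9 ∨ ¬p11 ∨ ¬p6) — ¬p6 is true.
  10. (¬p11 ∨ ¬p10 ∨ ¬p2) — ¬p2 is true.
  11. (¬p2 ∨ p8 ∨ p13) — p8 is true.
  12. (p11 ∨ p5 ∨ p10) — p10 is true.
  13. (p4 ∨ ¬p10 ∨ ¬p1) — p4 is true.
  14. (¬p1 ∨ ¬p8) — ¬p1 is true.
  15. (¬p2 ∨ p6 ∨ p9) — p9 is true.
  16. (p6 ∨ ¬p1) — ¬p1 is true.
  17. (p10 ∨ ¬p4) — p10 is true.
  18. (¬p9 ∨ p13) — p13 is true.
  19. (¬p8 ∨ p9 ∨ p13) — p9 is true.
  20. (p9 ∨ ¬p8) — p9 is true.
  21. (p12 ∨ p2) — p12 is true.
  22. (p1 ∨ p5 ∨ p13) — p5 is true.

p1 = 0, p2 = 0, p3 = 0, p4 = 1, p5 = 1, p6 = 0, p7 = 0, p8 = 1, p9 = 1, p10 = 1, p11 = 1, p12 = 1, p13 = 1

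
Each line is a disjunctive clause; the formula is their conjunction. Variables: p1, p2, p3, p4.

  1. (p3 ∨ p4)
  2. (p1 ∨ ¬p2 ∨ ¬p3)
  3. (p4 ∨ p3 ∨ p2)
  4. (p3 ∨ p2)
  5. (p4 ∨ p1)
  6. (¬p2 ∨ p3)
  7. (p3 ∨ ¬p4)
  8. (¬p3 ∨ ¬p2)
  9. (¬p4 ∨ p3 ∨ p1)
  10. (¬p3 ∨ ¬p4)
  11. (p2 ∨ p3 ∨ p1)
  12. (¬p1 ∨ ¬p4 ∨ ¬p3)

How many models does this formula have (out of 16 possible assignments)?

1

The models are:
  p1=1 p2=0 p3=1 p4=0
That's 1 in total.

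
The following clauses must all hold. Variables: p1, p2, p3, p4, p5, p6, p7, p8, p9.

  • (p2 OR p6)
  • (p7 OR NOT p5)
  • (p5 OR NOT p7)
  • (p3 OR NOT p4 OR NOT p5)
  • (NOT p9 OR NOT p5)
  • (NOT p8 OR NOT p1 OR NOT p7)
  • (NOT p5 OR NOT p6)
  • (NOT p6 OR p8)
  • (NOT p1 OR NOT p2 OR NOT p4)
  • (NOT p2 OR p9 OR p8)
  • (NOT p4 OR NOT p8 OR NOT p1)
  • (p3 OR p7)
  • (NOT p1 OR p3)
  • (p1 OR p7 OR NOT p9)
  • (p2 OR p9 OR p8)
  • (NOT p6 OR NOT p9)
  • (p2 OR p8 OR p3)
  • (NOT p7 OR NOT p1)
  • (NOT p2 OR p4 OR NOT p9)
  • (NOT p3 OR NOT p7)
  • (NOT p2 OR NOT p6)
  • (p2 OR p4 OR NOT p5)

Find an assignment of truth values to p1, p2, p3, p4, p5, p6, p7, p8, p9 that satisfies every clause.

p1 = False, p2 = True, p3 = True, p4 = True, p5 = False, p6 = False, p7 = False, p8 = True, p9 = False

Set p1 = False and propagate.
Branch on p2: take p2 = True.
  then p6 is forced to False.
The remaining clauses are satisfied by p3 = True, p4 = True, p5 = False, p7 = False, p8 = True, p9 = False.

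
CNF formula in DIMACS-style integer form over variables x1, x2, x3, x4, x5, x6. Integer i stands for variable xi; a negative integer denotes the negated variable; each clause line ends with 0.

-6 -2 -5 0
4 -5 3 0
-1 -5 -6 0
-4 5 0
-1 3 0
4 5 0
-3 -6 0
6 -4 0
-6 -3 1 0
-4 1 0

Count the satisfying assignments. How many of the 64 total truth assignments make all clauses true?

The models are:
  x1=F x2=F x3=T x4=F x5=T x6=F
  x1=F x2=T x3=T x4=F x5=T x6=F
  x1=T x2=F x3=T x4=F x5=T x6=F
  x1=T x2=T x3=T x4=F x5=T x6=F
Count: 4.

4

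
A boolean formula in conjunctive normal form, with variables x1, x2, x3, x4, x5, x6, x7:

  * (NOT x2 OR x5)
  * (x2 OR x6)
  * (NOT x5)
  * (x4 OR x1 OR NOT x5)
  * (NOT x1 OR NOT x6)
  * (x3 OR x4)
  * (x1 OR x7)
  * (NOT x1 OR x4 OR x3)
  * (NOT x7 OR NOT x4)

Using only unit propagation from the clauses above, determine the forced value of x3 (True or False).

(NOT x5) stands alone — x5 = False.
(NOT x2 OR x5) with x5 = False leaves only NOT x2, so x2 = False.
In (x2 OR x6), x2 is now false; x6 must hold, so x6 = True.
(NOT x6 OR NOT x1) with x6 = True leaves only NOT x1, so x1 = False.
(x1 OR x7) with x1 = False leaves only x7, so x7 = True.
In (NOT x7 OR NOT x4), NOT x7 is now false; NOT x4 must hold, so x4 = False.
(x4 OR x3) with x4 = False leaves only x3, so x3 = True.

True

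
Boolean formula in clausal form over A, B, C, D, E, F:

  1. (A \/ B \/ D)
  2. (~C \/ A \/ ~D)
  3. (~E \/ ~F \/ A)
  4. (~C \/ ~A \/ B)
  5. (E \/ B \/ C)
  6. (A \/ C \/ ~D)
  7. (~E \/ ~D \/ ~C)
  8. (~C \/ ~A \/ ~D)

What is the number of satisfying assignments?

22

Split on A, then C.
  A=T, C=T: remaining (B,D,E,F) ∈ {(T,F,F,F); (T,F,F,T); (T,F,T,F); (T,F,T,T)} — 4.
  A=T, C=F: D, F free; 3 ways for (B,E) × 2^2 = 12.
  A=F, C=T: remaining (B,D,E,F) ∈ {(T,F,F,F); (T,F,F,T); (T,F,T,F)} — 3.
  A=F, C=F: remaining (B,D,E,F) ∈ {(T,F,F,F); (T,F,F,T); (T,F,T,F)} — 3.
Total: 4 + 12 + 3 + 3 = 22.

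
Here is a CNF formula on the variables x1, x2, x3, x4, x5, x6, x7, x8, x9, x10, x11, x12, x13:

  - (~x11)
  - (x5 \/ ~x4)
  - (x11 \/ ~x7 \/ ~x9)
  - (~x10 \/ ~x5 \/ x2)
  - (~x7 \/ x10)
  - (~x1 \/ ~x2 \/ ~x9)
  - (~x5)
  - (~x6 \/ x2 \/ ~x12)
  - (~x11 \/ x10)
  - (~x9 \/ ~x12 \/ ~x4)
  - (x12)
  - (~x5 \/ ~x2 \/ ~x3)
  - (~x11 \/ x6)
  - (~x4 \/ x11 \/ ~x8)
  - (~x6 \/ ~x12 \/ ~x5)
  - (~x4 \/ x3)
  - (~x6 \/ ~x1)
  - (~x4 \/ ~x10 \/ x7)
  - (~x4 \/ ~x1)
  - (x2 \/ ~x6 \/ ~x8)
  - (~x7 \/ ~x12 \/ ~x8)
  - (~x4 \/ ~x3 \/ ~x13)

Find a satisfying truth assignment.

x1=False, x2=True, x3=True, x4=False, x5=False, x6=True, x7=False, x8=True, x9=True, x10=False, x11=False, x12=True, x13=True

Check each clause:
  1. (~x11) — ~x11 is true.
  2. (x5 \/ ~x4) — ~x4 is true.
  3. (~x7 \/ ~x9 \/ x11) — ~x7 is true.
  4. (~x5 \/ ~x10 \/ x2) — x2 is true.
  5. (x10 \/ ~x7) — ~x7 is true.
  6. (~x1 \/ ~x2 \/ ~x9) — ~x1 is true.
  7. (~x5) — ~x5 is true.
  8. (~x12 \/ x2 \/ ~x6) — x2 is true.
  9. (~x11 \/ x10) — ~x11 is true.
  10. (~x12 \/ ~x9 \/ ~x4) — ~x4 is true.
  11. (x12) — x12 is true.
  12. (~x5 \/ ~x3 \/ ~x2) — ~x5 is true.
  13. (~x11 \/ x6) — ~x11 is true.
  14. (~x4 \/ x11 \/ ~x8) — ~x4 is true.
  15. (~x6 \/ ~x12 \/ ~x5) — ~x5 is true.
  16. (x3 \/ ~x4) — x3 is true.
  17. (~x1 \/ ~x6) — ~x1 is true.
  18. (~x10 \/ ~x4 \/ x7) — ~x4 is true.
  19. (~x4 \/ ~x1) — ~x4 is true.
  20. (x2 \/ ~x8 \/ ~x6) — x2 is true.
  21. (~x8 \/ ~x12 \/ ~x7) — ~x7 is true.
  22. (~x4 \/ ~x3 \/ ~x13) — ~x4 is true.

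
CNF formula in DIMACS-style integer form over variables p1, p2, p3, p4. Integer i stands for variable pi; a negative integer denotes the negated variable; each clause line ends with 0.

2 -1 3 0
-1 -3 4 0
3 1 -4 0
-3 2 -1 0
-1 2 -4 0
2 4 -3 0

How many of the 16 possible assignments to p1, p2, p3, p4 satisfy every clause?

Split on p1, then p3.
  p1=T, p3=T: remaining (p2,p4) ∈ {(T,T)} — 1.
  p1=T, p3=F: remaining (p2,p4) ∈ {(T,F); (T,T)} — 2.
  p1=F, p3=T: remaining (p2,p4) ∈ {(F,T); (T,F); (T,T)} — 3.
  p1=F, p3=F: remaining (p2,p4) ∈ {(F,F); (T,F)} — 2.
Total: 1 + 2 + 3 + 2 = 8.

8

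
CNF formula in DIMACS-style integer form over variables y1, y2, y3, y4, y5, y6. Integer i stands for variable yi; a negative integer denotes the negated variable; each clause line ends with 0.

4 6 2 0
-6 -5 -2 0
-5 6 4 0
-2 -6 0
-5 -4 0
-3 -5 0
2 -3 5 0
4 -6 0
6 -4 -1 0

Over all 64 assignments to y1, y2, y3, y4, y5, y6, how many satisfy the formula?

9

Case analysis on y6 and y4:
  y6=1, y4=1: remaining (y1,y2,y3,y5) ∈ {(0,0,0,0); (1,0,0,0)} — 2.
  y6=1, y4=0: a clause becomes empty — 0.
  y6=0, y4=1: remaining (y1,y2,y3,y5) ∈ {(0,0,0,0); (0,1,0,0); (0,1,1,0)} — 3.
  y6=0, y4=0: remaining (y1,y2,y3,y5) ∈ {(0,1,0,0); (0,1,1,0); (1,1,0,0); (1,1,1,0)} — 4.
Total: 2 + 0 + 3 + 4 = 9.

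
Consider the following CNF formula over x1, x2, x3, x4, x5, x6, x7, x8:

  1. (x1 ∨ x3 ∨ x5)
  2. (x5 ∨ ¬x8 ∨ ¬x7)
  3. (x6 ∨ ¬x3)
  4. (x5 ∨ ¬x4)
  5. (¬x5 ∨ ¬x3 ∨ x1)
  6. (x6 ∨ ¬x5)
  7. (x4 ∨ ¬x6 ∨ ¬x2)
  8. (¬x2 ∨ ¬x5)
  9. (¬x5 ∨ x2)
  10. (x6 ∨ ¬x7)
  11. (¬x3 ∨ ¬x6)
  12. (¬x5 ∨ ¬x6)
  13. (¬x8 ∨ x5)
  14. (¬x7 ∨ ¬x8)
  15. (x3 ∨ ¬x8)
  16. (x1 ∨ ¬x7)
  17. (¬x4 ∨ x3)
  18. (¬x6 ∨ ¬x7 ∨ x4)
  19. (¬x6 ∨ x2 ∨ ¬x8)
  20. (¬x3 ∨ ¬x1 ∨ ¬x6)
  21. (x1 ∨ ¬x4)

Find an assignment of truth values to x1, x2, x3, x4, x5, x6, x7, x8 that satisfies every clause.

x1=T  x2=T  x3=F  x4=F  x5=F  x6=F  x7=F  x8=F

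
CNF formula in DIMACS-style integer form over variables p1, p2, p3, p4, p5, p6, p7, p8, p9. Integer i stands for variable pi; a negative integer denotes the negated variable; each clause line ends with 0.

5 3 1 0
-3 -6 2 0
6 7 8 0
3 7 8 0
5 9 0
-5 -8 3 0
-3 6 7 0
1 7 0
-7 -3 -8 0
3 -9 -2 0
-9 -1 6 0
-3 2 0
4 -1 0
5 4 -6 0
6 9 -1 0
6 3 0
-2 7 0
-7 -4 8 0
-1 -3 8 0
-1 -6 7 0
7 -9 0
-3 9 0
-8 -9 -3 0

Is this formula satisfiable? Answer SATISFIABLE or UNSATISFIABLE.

Set p1 = False and propagate.
  then p7 is forced to True.
Set p2 = True and propagate.
The remaining clauses are satisfied by p3 = True, p4 = False, p5 = True, p6 = True, p8 = False, p9 = True.
Every clause has at least one true literal under this assignment.
So p1 = 0, p2 = 1, p3 = 1, p4 = 0, p5 = 1, p6 = 1, p7 = 1, p8 = 0, p9 = 1 is a satisfying assignment.

SATISFIABLE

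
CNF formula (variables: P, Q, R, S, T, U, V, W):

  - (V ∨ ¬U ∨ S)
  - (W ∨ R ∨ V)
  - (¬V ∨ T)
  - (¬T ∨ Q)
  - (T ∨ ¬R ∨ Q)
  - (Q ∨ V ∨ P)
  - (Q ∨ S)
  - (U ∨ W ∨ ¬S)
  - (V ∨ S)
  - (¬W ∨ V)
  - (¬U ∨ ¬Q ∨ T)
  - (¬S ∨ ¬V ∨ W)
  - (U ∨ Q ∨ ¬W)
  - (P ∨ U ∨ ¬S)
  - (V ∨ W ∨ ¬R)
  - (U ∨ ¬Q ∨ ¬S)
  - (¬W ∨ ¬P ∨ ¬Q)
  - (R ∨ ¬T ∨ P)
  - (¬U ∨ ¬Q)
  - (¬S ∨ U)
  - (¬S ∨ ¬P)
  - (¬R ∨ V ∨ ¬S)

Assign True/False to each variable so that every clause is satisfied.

P=1, Q=1, R=1, S=0, T=1, U=0, V=1, W=0

Check each clause:
  1. (S ∨ ¬U ∨ V) — ¬U is true.
  2. (V ∨ R ∨ W) — R is true.
  3. (T ∨ ¬V) — T is true.
  4. (Q ∨ ¬T) — Q is true.
  5. (T ∨ Q ∨ ¬R) — Q is true.
  6. (V ∨ Q ∨ P) — P is true.
  7. (Q ∨ S) — Q is true.
  8. (U ∨ ¬S ∨ W) — ¬S is true.
  9. (V ∨ S) — V is true.
  10. (¬W ∨ V) — ¬W is true.
  11. (¬Q ∨ ¬U ∨ T) — ¬U is true.
  12. (W ∨ ¬S ∨ ¬V) — ¬S is true.
  13. (U ∨ Q ∨ ¬W) — ¬W is true.
  14. (U ∨ P ∨ ¬S) — P is true.
  15. (V ∨ W ∨ ¬R) — V is true.
  16. (¬Q ∨ ¬S ∨ U) — ¬S is true.
  17. (¬W ∨ ¬Q ∨ ¬P) — ¬W is true.
  18. (¬T ∨ P ∨ R) — R is true.
  19. (¬Q ∨ ¬U) — ¬U is true.
  20. (¬S ∨ U) — ¬S is true.
  21. (¬S ∨ ¬P) — ¬S is true.
  22. (¬S ∨ V ∨ ¬R) — ¬S is true.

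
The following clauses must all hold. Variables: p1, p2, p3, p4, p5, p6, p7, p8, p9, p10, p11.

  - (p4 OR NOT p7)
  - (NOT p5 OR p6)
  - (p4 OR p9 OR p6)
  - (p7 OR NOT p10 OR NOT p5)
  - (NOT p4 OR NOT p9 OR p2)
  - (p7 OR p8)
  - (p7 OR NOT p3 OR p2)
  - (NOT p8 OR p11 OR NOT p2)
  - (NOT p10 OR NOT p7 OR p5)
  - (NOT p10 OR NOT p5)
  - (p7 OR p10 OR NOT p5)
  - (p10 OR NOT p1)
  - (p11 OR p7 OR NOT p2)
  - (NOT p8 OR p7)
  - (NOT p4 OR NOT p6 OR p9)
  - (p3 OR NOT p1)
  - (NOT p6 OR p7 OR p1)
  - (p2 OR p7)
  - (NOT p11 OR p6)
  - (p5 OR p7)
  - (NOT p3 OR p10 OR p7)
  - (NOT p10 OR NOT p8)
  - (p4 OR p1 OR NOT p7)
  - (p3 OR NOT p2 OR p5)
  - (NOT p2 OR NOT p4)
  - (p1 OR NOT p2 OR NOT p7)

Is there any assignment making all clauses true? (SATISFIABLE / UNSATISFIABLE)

SATISFIABLE

Try p1 = False.
Set p2 = False and propagate.
  then p7 is forced to True.
  then p4 is forced to True.
  then p9 is forced to False.
  then p6 is forced to False.
  then p5 is forced to False.
  then p10 is forced to False.
  then p11 is forced to False.
p3, p8 are now unconstrained; take p3 = False, p8 = True.
Every clause has at least one true literal under this assignment.
So p1=F, p2=F, p3=F, p4=T, p5=F, p6=F, p7=T, p8=T, p9=F, p10=F, p11=F is a satisfying assignment.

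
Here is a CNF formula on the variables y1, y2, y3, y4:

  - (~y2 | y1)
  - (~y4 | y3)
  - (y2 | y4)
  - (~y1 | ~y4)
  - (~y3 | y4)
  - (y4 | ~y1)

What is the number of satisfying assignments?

1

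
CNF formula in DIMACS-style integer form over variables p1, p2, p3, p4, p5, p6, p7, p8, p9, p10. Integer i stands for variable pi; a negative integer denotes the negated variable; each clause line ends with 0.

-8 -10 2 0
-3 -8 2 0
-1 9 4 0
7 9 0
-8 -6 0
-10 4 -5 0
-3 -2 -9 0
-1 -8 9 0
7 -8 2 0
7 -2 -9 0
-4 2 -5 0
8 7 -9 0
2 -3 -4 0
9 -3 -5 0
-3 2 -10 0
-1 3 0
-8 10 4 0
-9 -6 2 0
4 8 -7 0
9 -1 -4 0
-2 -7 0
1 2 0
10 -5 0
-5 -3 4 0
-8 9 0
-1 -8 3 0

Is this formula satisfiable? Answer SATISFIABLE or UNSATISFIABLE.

UNSATISFIABLE

p2 = True:
  propagation gives p7=False, p9=True; an empty clause results — contradiction.
p2 = False:
  propagation gives p1=True, p3=True, p8=False, p4=False; an empty clause results — contradiction.
Every branch closes, so no satisfying assignment exists.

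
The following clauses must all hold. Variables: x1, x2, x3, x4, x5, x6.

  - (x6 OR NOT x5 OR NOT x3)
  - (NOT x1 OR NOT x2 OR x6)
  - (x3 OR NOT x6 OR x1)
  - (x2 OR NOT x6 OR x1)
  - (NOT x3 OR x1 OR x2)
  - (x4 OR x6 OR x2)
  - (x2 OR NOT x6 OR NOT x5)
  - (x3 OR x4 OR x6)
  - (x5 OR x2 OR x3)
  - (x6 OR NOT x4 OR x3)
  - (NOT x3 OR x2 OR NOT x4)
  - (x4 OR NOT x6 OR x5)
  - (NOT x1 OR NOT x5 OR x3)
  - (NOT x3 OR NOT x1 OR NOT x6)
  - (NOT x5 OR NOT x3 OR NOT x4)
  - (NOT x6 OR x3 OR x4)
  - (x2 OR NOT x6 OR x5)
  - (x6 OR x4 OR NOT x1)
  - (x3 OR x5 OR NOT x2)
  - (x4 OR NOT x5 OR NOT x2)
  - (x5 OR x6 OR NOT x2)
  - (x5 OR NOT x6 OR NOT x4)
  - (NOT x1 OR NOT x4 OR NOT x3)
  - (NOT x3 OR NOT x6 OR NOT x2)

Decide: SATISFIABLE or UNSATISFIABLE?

x6 = True:
  x3 = True:
    propagation gives x1=False, x2=True; an empty clause results — contradiction.
  x3 = False:
    propagation gives x1=True, x5=False, x2=True; an empty clause results — contradiction.
x6 = False:
  x3 = True:
    propagation gives x5=False, x2=False, x1=True, x4=True; an empty clause results — contradiction.
  x3 = False:
    propagation gives x4=True; an empty clause results — contradiction.
Every branch closes, so no satisfying assignment exists.

UNSATISFIABLE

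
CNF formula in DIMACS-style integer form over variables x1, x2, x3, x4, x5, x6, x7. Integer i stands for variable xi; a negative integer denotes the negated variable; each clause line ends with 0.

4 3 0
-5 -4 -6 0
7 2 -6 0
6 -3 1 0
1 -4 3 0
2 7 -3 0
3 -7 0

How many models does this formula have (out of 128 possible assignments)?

Case analysis on x3 and x4:
  x3=T, x4=T: 12 of the 32 assignments to (x1,x2,x5,x6,x7) work.
  x3=T, x4=F: x5 free; 9 ways for (x1,x2,x6,x7) × 2^1 = 18.
  x3=F, x4=T: 5 of the 32 assignments to (x1,x2,x5,x6,x7) work.
  x3=F, x4=F: a clause becomes empty — 0.
Total: 12 + 18 + 5 + 0 = 35.

35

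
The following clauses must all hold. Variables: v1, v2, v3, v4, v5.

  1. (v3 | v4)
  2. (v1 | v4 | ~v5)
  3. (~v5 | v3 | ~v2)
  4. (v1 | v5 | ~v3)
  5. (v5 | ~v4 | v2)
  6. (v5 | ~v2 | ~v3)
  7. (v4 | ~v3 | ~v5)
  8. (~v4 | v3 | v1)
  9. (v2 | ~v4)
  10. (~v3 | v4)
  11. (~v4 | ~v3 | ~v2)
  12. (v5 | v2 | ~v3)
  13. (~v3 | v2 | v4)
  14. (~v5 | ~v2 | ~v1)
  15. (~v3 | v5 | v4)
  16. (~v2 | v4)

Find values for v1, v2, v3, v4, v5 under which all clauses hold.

v1=T, v2=T, v3=F, v4=T, v5=F

Set v1 = True and propagate.
Set v2 = True and propagate.
  then v5 is forced to False.
  then v3 is forced to False.
  then v4 is forced to True.
Every clause has at least one true literal under this assignment.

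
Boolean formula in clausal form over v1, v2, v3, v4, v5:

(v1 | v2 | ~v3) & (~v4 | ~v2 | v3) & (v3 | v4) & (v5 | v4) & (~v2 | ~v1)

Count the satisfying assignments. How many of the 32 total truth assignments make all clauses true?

10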